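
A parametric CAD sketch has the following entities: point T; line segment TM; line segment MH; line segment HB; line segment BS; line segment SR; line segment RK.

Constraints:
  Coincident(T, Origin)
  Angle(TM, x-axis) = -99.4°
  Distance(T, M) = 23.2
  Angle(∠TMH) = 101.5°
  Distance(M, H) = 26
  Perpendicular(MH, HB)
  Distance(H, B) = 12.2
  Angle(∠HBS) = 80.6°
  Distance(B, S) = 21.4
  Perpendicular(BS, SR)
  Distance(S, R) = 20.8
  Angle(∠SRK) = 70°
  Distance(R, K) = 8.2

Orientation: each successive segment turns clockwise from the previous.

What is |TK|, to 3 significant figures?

36.5

T is at the origin; TM runs at -99.4° with length 23.2, so M = (-3.79, -22.9). ∠TMH = 101.5° gives MH at -178° from the x-axis; with |MH| = 26.0, H = (-29.8, -23.8). MH is perpendicular to HB, so HB runs at 92.1°; with |HB| = 12.2, B = (-30.2, -11.6). ∠HBS = 80.6° gives BS at -7.30° from the x-axis; with |BS| = 21.4, S = (-8.99, -14.4). The perpendicularity gives SR at right angles to BS, so SR runs at -97.3°; with |SR| = 20.8, R = (-11.6, -35.0). ∠SRK = 70.0° gives RK at 153° from the x-axis; with |RK| = 8.2, K = (-18.9, -31.2). Then |TK| = |K − T| = 36.5.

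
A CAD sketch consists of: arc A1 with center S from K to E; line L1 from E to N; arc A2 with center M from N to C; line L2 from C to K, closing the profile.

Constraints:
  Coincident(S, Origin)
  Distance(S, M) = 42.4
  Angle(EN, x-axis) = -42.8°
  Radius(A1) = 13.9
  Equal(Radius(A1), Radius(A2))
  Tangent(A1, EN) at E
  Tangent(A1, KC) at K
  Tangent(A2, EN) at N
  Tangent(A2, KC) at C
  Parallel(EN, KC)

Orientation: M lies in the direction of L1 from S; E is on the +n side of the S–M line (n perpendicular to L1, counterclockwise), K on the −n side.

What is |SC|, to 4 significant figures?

44.62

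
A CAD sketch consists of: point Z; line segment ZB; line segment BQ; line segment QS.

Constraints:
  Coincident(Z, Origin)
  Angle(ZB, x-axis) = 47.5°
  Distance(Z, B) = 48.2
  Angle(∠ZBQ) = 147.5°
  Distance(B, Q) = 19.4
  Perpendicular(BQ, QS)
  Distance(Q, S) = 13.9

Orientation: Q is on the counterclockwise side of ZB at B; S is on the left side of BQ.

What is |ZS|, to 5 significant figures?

61.238

Z is at the origin; ZB runs at 47.5° with length 48.2, so B = 48.2·(cos 47.5°, sin 47.5°) = (32.563, 35.537). ∠ZBQ = 147.5°, so BQ runs at 47.5° + (180° − 147.5°) = 80.000° from the x-axis; with |BQ| = 19.4, Q = B + 19.4·(cos 80.000°, sin 80.000°) = (35.932, 54.642). BQ is perpendicular to QS; with |QS| = 13.9 on the left of BQ, S = Q + 13.9·(-0.98481, 0.17365) = (22.243, 57.056). Then |ZS| = |S − Z| = 61.238.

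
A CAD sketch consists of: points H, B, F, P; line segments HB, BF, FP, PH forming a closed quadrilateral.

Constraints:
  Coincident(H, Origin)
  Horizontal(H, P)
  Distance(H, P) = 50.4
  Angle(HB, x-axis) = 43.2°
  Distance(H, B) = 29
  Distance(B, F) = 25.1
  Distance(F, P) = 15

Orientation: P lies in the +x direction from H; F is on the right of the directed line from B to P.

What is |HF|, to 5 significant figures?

35.430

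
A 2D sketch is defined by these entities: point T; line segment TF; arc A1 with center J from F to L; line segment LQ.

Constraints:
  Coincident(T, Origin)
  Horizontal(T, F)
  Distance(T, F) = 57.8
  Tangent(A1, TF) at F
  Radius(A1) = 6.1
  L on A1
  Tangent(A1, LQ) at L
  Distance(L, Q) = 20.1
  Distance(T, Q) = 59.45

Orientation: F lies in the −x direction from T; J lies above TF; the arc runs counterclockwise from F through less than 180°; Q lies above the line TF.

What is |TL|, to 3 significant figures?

52.1

T is at the origin; T and F share the same y with |TF| = 57.8 and F on the −x side, so F = (-57.8, 0.00). A1 meets TF tangentially, so JF is at right angles to TF, so J = F + (0, 6.1) = (-57.8, 6.10). Since JL ⟂ LQ (tangency), |JQ| = √(6.1² + 20.1²) = 21.0 regardless of where L sits on A1. So Q lies on both circle(T, 59.45) and circle(J, 21.0); the above-TF intersection is Q = (-53.2, 26.6). L is the foot of the tangent from Q: L = (-51.7, 6.54).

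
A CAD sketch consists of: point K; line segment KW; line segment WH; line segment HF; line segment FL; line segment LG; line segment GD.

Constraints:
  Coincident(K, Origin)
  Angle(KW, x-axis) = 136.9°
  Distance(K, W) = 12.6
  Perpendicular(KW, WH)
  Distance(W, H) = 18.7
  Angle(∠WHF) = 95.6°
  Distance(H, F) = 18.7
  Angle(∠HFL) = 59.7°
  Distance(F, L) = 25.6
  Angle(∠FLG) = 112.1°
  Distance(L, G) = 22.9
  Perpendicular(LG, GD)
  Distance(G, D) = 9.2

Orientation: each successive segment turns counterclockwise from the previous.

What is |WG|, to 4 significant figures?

15.06

K is at the origin; KW runs at 136.9° with length 12.6, so W = (-9.200, 8.609). KW is perpendicular to WH, so WH runs at -133.1°; with |WH| = 18.7, H = (-21.98, -5.045). ∠WHF = 95.6° gives HF at -48.70° from the x-axis; with |HF| = 18.7, F = (-9.635, -19.09). ∠HFL = 59.7° gives FL at 71.60° from the x-axis; with |FL| = 25.6, L = (-1.555, 5.198). ∠FLG = 112.1° gives LG at 139.5° from the x-axis; with |LG| = 22.9, G = (-18.97, 20.07). Then |WG| = |G − W| = 15.06.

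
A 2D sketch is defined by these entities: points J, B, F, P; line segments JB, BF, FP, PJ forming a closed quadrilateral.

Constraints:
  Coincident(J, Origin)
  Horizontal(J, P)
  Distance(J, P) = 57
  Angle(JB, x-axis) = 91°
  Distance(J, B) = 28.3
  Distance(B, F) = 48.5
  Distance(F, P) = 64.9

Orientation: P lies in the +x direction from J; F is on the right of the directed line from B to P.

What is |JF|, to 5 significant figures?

20.571

J is at the origin; JP is horizontal with |JP| = 57.0 and P in +x, so P = (57.0, 0). JB runs at 91.0° with |JB| = 28.3, so B = (-0.49390, 28.296). F is determined by |BF| = 48.5 and |FP| = 64.9 together: it lies at the intersection of circle(B, 48.5) and circle(P, 64.9). With |BP| = 64.080, the foot of the radical line on BP is 17.528 from B and the perpendicular offset is √(48.5² − 17.528²) = 45.222. Taking the right-of-BP solution: F = (-4.7355, -20.018).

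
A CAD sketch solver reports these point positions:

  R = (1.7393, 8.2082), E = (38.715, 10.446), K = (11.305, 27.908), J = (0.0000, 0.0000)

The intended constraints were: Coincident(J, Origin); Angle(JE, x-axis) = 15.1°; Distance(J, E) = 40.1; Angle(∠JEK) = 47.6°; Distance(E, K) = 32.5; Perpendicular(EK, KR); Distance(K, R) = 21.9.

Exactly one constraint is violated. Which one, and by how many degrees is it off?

Perpendicular(EK, KR) — off by 6.60°.

J = (0.00, 0.00) ✓; JE at 15.10° ✓; |JE| = 40.10 ✓; ∠JEK = 47.60° ✓; |EK| = 32.50 ✓; ∠(EK, KR) = 96.60° ✗; |KR| = 21.90 ✓.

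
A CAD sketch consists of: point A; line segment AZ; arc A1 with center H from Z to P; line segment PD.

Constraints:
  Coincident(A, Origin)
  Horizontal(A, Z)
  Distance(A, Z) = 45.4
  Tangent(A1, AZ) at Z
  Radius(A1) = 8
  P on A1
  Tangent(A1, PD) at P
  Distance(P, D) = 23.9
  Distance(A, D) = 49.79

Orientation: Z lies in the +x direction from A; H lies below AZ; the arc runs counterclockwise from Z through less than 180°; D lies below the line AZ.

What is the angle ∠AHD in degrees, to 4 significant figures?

83.05°

A is at the origin; AZ is horizontal with |AZ| = 45.4 and Z on the +x side, so Z = (45.40, 0.000). Since A1 is tangent to AZ there, HZ ⟂ AZ, so H = Z + (0, -8) = (45.40, -8.000). Since HP ⟂ PD (tangency), |HD| = √(8.0² + 23.9²) = 25.20 regardless of where P sits on A1. So D lies on both circle(A, 49.79) and circle(H, 25.20); the below-AZ intersection is D = (38.05, -32.11). P is the foot of the tangent from D: P = (37.40, -8.218).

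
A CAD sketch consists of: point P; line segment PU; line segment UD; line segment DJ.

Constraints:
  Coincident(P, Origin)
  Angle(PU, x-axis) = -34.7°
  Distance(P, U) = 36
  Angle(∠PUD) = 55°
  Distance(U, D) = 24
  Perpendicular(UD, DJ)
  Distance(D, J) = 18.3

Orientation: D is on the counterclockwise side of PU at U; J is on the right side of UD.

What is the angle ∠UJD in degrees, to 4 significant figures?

52.67°

P is at the origin; PU runs at -34.7° with length 36.0, so U = 36.0·(cos -34.7°, sin -34.7°) = (29.60, -20.49). ∠PUD = 55.0°, so UD runs at -34.7° + (180° − 55.0°) = 90.30° from the x-axis; with |UD| = 24.0, D = U + 24.0·(cos 90.30°, sin 90.30°) = (29.47, 3.506). UD ⟂ DJ; with |DJ| = 18.3 on the right of UD, J = D + 18.3·(1.000, 0.005236) = (47.77, 3.601). Then cos ∠UJD = JU·JD / (|JU||JD|), giving 52.67°.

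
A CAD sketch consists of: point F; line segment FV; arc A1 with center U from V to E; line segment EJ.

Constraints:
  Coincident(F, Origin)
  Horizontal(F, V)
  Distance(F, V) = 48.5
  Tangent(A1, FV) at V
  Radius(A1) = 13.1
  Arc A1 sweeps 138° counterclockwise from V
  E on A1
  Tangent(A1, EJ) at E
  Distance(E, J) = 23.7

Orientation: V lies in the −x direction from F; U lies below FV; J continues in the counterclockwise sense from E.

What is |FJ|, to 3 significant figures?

55.4

F is at the origin; F and V share the same y with |FV| = 48.5 and V on the −x side, so V = (-48.5, 0.00). Tangency of A1 to FV means the radius UV is perpendicular to FV, so U = V + (0, -13.1) = (-48.5, -13.1). On A1, V sits at bearing 90° from U; a 138° counterclockwise sweep puts E at bearing 228°, so E = U + 13.1·(cos 228°, sin 228°) = (-57.3, -22.8). Tangency of A1 to EJ means the radius UE is perpendicular to EJ, so EJ runs along (−sin 228°, cos 228°); with |EJ| = 23.7, J = (-39.7, -38.7). Then |FJ| = |J − F| = 55.4.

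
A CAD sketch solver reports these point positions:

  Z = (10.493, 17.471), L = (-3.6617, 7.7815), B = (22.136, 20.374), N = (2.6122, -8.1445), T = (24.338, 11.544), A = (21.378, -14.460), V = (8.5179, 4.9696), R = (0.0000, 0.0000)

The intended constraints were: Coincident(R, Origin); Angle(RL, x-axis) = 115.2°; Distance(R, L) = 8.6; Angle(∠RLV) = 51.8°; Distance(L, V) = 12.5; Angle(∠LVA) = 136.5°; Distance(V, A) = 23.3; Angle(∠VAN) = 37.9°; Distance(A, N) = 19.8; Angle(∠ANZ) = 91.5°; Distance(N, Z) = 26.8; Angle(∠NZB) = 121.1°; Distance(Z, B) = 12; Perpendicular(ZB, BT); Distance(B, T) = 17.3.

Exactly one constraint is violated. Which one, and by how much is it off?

Distance(B, T) = 17.3 — off by 8.20.

R = (0.00, 0.00) ✓; RL at 115.2° ✓; |RL| = 8.600 ✓; ∠RLV = 51.80° ✓; |LV| = 12.50 ✓; ∠LVA = 136.5° ✓; |VA| = 23.30 ✓; ∠VAN = 37.90° ✓; |AN| = 19.80 ✓; ∠ANZ = 91.50° ✓; |NZ| = 26.80 ✓; ∠NZB = 121.1° ✓; |ZB| = 12.00 ✓; ∠(ZB, BT) = 90.00° ✓; |BT| = 9.100 ✗.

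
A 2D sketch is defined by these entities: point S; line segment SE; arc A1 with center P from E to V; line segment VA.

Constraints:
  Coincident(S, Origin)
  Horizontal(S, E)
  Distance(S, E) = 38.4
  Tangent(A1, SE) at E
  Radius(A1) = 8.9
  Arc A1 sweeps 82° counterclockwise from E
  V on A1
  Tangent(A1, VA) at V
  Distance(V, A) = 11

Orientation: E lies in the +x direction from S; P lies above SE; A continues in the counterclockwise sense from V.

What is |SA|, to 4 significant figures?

52.16

On A1, E sits at bearing -90° from P; an 82° counterclockwise sweep puts V at bearing -8°, so V = P + 8.9·(cos -8°, sin -8°) = (47.21, 7.661). A1 meets VA tangentially, so PV is at right angles to VA, so VA runs along (−sin -8°, cos -8°); with |VA| = 11.0, A = (48.74, 18.55). Then |SA| = |A − S| = 52.16.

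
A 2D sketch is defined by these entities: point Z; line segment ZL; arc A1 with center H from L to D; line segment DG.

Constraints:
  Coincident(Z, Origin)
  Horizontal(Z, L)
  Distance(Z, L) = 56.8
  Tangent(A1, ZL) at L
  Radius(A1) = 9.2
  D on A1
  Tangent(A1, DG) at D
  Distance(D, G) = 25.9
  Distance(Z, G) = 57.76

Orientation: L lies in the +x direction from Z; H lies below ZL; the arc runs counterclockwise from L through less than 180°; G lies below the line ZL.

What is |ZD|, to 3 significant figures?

48.4

Z is at the origin; ZL is horizontal with |ZL| = 56.8 and L on the +x side, so L = (56.8, 0.00). Tangency of A1 to ZL means the radius HL is perpendicular to ZL, so H = L + (0, -9.2) = (56.8, -9.20). Since HD ⟂ DG (tangency), |HG| = √(9.2² + 25.9²) = 27.5 regardless of where D sits on A1. So G lies on both circle(Z, 57.76) and circle(H, 27.5); the below-ZL intersection is G = (46.3, -34.6). D is the foot of the tangent from G: D = (47.6, -8.72).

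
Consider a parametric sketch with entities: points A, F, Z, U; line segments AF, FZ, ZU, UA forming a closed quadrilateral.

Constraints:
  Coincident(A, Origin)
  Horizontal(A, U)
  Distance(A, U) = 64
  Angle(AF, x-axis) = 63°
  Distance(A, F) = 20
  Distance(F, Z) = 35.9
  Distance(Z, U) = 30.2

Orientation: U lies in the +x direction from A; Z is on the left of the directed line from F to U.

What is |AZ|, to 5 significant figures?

50.228

Checks: |FZ| = 35.90 ✓; |ZU| = 30.20 ✓.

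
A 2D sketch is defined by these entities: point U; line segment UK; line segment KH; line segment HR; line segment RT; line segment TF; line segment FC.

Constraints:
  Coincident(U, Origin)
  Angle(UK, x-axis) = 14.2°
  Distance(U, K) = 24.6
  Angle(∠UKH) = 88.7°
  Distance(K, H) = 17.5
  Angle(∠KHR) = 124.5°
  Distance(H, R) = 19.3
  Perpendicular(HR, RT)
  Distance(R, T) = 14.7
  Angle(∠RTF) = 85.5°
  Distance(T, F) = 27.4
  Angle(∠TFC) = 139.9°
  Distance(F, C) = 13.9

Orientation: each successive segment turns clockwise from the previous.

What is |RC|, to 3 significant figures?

37.3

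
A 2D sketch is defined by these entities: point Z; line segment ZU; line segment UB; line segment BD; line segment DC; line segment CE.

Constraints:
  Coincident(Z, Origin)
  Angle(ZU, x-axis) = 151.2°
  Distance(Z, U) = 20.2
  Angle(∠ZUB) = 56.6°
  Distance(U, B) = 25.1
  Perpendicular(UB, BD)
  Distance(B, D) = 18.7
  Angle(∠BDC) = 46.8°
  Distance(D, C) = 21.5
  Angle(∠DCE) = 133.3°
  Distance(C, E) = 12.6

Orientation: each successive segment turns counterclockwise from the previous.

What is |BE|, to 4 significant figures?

17.91

Z is at the origin; ZU runs at 151.2° with length 20.2, so U = (-17.70, 9.731). ∠ZUB = 56.6° gives UB at -85.40° from the x-axis; with |UB| = 25.1, B = (-15.69, -15.29). UB is perpendicular to BD, so BD runs at 4.600°; with |BD| = 18.7, D = (2.951, -13.79). ∠BDC = 46.8° gives DC at 137.8° from the x-axis; with |DC| = 21.5, C = (-12.98, 0.6540). ∠DCE = 133.3° gives CE at -175.5° from the x-axis; with |CE| = 12.6, E = (-25.54, -0.3346). Then |BE| = |E − B| = 17.91.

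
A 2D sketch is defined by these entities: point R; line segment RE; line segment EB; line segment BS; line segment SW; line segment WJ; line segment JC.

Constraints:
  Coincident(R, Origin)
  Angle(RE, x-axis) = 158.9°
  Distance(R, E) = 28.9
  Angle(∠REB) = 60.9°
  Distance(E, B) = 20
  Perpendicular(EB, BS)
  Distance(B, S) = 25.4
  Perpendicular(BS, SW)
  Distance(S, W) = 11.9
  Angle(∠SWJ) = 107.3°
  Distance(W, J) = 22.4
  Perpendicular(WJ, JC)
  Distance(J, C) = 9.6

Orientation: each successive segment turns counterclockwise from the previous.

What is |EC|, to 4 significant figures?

10.67

R is at the origin; RE runs at 158.9° with length 28.9, so E = (-26.96, 10.40). ∠REB = 60.9° gives EB at -82.00° from the x-axis; with |EB| = 20.0, B = (-24.18, -9.401). EB ⟂ BS, so BS runs at 8.000°; with |BS| = 25.4, S = (0.9739, -5.866). The perpendicularity gives SW at right angles to BS, so SW runs at 98.00°; with |SW| = 11.9, W = (-0.6822, 5.918). ∠SWJ = 107.3° gives WJ at 170.7° from the x-axis; with |WJ| = 22.4, J = (-22.79, 9.538). WJ ⟂ JC, so JC runs at -99.30°; with |JC| = 9.6, C = (-24.34, 0.06384). Then |EC| = |C − E| = 10.67.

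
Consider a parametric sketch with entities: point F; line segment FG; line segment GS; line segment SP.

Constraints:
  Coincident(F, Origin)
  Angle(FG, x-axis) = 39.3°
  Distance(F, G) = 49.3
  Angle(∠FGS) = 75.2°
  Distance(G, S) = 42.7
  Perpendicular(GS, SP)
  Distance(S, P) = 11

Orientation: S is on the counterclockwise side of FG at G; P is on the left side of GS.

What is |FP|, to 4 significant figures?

47.44

F is at the origin; FG runs at 39.3° with length 49.3, so G = 49.3·(cos 39.3°, sin 39.3°) = (38.15, 31.23). ∠FGS = 75.2°, so GS runs at 39.3° + (180° − 75.2°) = 144.1° from the x-axis; with |GS| = 42.7, S = G + 42.7·(cos 144.1°, sin 144.1°) = (3.562, 56.26). The perpendicularity gives SP at right angles to GS; with |SP| = 11.0 on the left of GS, P = S + 11.0·(-0.5864, -0.8100) = (-2.889, 47.35). Then |FP| = |P − F| = 47.44.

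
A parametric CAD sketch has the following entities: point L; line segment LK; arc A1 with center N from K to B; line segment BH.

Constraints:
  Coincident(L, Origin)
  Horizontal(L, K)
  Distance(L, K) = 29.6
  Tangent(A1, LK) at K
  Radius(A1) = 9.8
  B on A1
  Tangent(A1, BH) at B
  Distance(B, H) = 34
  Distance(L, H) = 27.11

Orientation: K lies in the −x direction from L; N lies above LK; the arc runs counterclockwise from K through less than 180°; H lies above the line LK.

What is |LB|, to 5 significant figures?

22.819

L is at the origin; L and K share the same y with |LK| = 29.6 and K on the −x side, so K = (-29.600, 0.0000). Tangency of A1 to LK means the radius NK is perpendicular to LK, so N = K + (0, 9.8) = (-29.600, 9.8000). Since NB ⟂ BH (tangency), |NH| = √(9.8² + 34.0²) = 35.384 regardless of where B sits on A1. So H lies on both circle(L, 27.11) and circle(N, 35.384); the above-LK intersection is H = (1.2779, 27.080). B is the foot of the tangent from H: B = (-22.633, 2.9081).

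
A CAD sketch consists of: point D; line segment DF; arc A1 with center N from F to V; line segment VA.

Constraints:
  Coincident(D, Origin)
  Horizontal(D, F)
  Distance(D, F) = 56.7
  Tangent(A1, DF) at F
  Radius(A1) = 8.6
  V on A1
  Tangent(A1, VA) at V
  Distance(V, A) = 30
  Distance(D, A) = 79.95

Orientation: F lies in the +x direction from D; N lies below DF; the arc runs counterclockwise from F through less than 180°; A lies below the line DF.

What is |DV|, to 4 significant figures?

52.56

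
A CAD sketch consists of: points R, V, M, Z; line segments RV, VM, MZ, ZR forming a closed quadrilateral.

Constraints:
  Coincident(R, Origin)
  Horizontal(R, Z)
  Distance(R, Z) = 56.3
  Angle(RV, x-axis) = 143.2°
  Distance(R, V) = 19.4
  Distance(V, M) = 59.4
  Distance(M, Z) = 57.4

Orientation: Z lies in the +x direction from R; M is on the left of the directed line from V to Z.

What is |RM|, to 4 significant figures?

58.48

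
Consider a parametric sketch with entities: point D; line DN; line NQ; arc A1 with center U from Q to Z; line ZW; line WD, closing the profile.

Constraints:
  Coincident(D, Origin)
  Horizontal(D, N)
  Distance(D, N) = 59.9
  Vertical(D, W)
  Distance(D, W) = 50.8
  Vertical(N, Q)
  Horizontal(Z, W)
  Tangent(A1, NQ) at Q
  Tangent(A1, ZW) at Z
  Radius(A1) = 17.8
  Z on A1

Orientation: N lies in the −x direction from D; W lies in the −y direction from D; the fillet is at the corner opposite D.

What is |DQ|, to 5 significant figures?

68.389

D is at the origin; D and N share the same y with |DN| = 59.9 and N on the −x side, so N = (-59.900, 0.0000). D and W share the same x with |DW| = 50.8 and W on the −y side, so W = (0.0000, -50.800). The virtual corner opposite D is at (-59.900, -50.800). Tangency of A1 to NQ means the radius UQ is perpendicular to NQ and A1 meets ZW tangentially, so UZ is at right angles to ZW, with radius 17.8, so the center U sits 17.8 in from both sides at U = (-42.100, -33.000). That places the tangent points at Q = (-59.900, -33.000) on NQ and Z = (-42.100, -50.800) on ZW. Then |DQ| = |Q − D| = 68.389.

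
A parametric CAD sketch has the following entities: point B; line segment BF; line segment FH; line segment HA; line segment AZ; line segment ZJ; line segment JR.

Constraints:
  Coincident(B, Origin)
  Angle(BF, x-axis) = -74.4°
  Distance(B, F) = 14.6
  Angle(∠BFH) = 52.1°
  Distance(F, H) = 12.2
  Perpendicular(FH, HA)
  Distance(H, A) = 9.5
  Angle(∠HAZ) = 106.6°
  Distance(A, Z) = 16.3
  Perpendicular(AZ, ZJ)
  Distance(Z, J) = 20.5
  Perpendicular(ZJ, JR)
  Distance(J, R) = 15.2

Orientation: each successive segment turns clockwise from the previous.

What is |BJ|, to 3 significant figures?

24.9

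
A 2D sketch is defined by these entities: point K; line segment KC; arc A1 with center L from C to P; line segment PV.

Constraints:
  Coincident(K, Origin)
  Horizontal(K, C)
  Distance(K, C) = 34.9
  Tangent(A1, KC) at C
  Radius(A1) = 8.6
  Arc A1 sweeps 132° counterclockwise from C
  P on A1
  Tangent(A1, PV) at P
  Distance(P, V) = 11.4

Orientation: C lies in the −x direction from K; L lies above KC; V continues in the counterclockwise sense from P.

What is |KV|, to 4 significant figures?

42.74

On A1, C sits at bearing -90° from L; a 132° counterclockwise sweep puts P at bearing 42°, so P = L + 8.6·(cos 42°, sin 42°) = (-28.51, 14.35). Since A1 is tangent to PV there, LP ⟂ PV, so PV runs along (−sin 42°, cos 42°); with |PV| = 11.4, V = (-36.14, 22.83). Then |KV| = |V − K| = 42.74.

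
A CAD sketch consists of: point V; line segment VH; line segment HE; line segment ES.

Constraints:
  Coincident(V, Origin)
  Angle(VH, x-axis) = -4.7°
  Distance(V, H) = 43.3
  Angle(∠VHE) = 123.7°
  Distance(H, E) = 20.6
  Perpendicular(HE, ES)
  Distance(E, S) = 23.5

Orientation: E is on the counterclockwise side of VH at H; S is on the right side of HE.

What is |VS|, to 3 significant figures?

74.4

∠VHE = 123.7°, so HE runs at -4.7° + (180° − 123.7°) = 51.6° from the x-axis; with |HE| = 20.6, E = H + 20.6·(cos 51.6°, sin 51.6°) = (56.0, 12.6). HE ⟂ ES; with |ES| = 23.5 on the right of HE, S = E + 23.5·(0.784, -0.621) = (74.4, -2.00). Then |VS| = |S − V| = 74.4.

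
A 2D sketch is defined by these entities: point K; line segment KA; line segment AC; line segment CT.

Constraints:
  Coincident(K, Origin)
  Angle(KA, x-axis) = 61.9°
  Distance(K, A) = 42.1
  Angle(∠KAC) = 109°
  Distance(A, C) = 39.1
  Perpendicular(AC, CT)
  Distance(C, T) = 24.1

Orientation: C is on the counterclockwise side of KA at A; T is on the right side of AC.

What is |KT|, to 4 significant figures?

82.90

K is at the origin; KA runs at 61.9° with length 42.1, so A = 42.1·(cos 61.9°, sin 61.9°) = (19.83, 37.14). ∠KAC = 109.0°, so AC runs at 61.9° + (180° − 109.0°) = 132.9° from the x-axis; with |AC| = 39.1, C = A + 39.1·(cos 132.9°, sin 132.9°) = (-6.787, 65.78). AC is perpendicular to CT; with |CT| = 24.1 on the right of AC, T = C + 24.1·(0.7325, 0.6807) = (10.87, 82.19). Then |KT| = |T − K| = 82.90.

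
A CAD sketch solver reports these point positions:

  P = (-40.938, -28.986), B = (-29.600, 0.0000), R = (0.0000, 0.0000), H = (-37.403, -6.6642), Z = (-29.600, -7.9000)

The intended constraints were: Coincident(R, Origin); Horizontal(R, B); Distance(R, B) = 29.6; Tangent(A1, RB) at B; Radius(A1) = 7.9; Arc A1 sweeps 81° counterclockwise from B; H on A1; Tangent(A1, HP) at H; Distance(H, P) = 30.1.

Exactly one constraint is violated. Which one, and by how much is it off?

Distance(H, P) = 30.1 — off by 7.50.

R = (0.00, 0.00) ✓; R.y = 0.00, B.y = 0.00 ✓; |RB| = 29.60 ✓; ∠(ZB, BR) = 90.00° ✓; |ZB| = 7.900 ✓; bearing(Z→H) − bearing(Z→B) = 81.00° ✓; |ZH| = 7.900 ✓; ∠(ZH, HP) = 90.00° ✓; |HP| = 22.60 ✗.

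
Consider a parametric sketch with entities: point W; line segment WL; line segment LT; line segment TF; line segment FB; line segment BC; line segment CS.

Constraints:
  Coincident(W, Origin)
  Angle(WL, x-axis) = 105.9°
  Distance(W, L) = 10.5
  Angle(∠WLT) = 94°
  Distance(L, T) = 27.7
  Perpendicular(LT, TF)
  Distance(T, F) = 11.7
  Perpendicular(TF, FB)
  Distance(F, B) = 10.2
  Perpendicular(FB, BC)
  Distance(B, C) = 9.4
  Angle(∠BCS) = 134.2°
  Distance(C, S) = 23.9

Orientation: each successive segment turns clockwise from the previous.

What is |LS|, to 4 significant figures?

37.49

W is at the origin; WL runs at 105.9° with length 10.5, so L = (-2.877, 10.10). ∠WLT = 94.0° gives LT at 19.90° from the x-axis; with |LT| = 27.7, T = (23.17, 19.53). LT ⟂ TF, so TF runs at -70.10°; with |TF| = 11.7, F = (27.15, 8.525). TF is perpendicular to FB, so FB runs at -160.1°; with |FB| = 10.2, B = (17.56, 5.054). The perpendicularity gives BC at right angles to FB, so BC runs at 109.9°; with |BC| = 9.4, C = (14.36, 13.89). ∠BCS = 134.2° gives CS at 64.10° from the x-axis; with |CS| = 23.9, S = (24.80, 35.39). Then |LS| = |S − L| = 37.49.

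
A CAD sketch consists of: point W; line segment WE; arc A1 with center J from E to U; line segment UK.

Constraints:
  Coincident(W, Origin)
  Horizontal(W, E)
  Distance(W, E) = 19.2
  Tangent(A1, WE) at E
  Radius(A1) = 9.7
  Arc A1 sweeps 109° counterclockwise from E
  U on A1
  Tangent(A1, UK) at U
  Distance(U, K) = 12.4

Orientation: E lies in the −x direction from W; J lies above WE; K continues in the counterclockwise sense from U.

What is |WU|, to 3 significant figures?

16.3

W is at the origin; WE is horizontal with |WE| = 19.2 and E on the −x side, so E = (-19.2, 0.00). Since A1 is tangent to WE there, JE ⟂ WE, so J = E + (0, 9.7) = (-19.2, 9.70). On A1, E sits at bearing -90° from J; a 109° counterclockwise sweep puts U at bearing 19°, so U = J + 9.7·(cos 19°, sin 19°) = (-10.0, 12.9). Then |WU| = |U − W| = 16.3.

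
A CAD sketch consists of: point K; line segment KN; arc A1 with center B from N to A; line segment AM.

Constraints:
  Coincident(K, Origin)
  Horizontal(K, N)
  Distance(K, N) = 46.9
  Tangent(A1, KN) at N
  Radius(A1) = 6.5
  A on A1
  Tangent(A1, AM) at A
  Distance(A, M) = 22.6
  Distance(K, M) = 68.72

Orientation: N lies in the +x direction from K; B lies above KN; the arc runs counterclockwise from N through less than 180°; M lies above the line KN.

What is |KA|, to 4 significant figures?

52.23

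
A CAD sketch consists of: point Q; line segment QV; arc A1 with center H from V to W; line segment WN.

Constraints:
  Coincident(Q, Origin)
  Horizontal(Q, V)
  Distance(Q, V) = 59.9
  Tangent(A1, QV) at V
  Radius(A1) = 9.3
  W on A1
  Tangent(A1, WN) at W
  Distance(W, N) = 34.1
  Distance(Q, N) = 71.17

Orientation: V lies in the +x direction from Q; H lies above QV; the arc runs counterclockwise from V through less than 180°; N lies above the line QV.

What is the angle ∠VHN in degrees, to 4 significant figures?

173.1°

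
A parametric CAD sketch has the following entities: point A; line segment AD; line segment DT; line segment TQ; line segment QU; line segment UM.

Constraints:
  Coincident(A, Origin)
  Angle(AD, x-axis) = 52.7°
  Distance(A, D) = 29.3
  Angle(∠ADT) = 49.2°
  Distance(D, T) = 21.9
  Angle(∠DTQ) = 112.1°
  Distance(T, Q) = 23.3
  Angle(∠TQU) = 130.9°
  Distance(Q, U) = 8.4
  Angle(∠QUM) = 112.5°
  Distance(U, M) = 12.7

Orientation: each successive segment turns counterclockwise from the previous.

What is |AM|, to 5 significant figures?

7.7008

∠TQU = 130.9° gives QU at -59.500° from the x-axis; with |QU| = 8.4, U = (-7.2721, -7.3503). ∠QUM = 112.5° gives UM at 8.0000° from the x-axis; with |UM| = 12.7, M = (5.3043, -5.5828). Then |AM| = |M − A| = 7.7008.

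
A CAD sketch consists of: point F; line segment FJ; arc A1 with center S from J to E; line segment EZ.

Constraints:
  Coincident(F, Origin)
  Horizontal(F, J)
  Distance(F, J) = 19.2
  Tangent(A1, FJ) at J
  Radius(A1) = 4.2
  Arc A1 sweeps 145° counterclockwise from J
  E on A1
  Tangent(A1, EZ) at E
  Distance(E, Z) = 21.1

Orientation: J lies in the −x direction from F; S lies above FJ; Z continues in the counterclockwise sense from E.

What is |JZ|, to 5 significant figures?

24.719

On A1, J sits at bearing -90° from S; a 145° counterclockwise sweep puts E at bearing 55°, so E = S + 4.2·(cos 55°, sin 55°) = (-16.791, 7.6404). A1 meets EZ tangentially, so SE is at right angles to EZ, so EZ runs along (−sin 55°, cos 55°); with |EZ| = 21.1, Z = (-34.075, 19.743). Then |JZ| = |Z − J| = 24.719.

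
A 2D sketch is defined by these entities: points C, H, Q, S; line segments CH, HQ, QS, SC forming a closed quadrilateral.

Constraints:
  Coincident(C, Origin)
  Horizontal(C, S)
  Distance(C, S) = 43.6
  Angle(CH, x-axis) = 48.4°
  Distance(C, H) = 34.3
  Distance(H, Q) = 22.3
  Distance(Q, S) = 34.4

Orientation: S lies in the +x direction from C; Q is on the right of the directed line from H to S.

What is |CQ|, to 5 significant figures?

12.422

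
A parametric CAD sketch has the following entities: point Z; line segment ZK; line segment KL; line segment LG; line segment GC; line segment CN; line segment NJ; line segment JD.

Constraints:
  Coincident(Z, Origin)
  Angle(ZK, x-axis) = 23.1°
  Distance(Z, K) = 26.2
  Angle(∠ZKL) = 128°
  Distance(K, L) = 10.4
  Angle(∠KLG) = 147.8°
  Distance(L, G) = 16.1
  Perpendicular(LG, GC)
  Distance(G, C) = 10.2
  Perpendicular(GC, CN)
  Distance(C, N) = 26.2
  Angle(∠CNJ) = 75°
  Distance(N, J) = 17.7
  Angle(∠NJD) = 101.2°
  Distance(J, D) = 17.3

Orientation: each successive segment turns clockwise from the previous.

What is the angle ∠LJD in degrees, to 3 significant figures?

47.5°

∠CNJ = 75.0° gives NJ at 13.9° from the x-axis; with |NJ| = 17.7, J = (36.6, 13.4). ∠NJD = 101.2° gives JD at -64.9° from the x-axis; with |JD| = 17.3, D = (43.9, -2.25). Then cos ∠LJD = JL·JD / (|JL||JD|), giving 47.5°.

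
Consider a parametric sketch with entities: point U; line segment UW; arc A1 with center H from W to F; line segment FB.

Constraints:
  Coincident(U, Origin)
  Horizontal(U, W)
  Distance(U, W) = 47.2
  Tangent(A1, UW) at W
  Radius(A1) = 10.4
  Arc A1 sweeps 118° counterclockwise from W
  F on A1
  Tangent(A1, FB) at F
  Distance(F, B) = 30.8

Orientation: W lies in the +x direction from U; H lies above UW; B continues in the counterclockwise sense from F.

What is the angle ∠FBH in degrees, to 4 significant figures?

18.66°

U is at the origin; U and W share the same y with |UW| = 47.2 and W on the +x side, so W = (47.20, 0.000). Tangency of A1 to UW means the radius HW is perpendicular to UW, so H = W + (0, 10.4) = (47.20, 10.40). On A1, W sits at bearing -90° from H; a 118° counterclockwise sweep puts F at bearing 28°, so F = H + 10.4·(cos 28°, sin 28°) = (56.38, 15.28). A1 meets FB tangentially, so HF is at right angles to FB, so FB runs along (−sin 28°, cos 28°); with |FB| = 30.8, B = (41.92, 42.48). Then cos ∠FBH = BF·BH / (|BF||BH|), giving 18.66°.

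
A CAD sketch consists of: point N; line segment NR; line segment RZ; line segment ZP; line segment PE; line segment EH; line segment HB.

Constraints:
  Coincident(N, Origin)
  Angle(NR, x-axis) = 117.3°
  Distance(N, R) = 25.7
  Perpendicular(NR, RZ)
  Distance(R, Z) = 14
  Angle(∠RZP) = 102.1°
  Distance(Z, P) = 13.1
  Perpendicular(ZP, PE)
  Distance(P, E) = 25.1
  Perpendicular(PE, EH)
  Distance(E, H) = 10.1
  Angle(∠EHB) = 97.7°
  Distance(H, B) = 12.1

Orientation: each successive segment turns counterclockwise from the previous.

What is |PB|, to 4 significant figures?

17.59

PE is perpendicular to EH, so EH runs at 105.2°; with |EH| = 10.1, H = (0.7805, 20.10). ∠EHB = 97.7° gives HB at -172.5° from the x-axis; with |HB| = 12.1, B = (-11.22, 18.52). Then |PB| = |B − P| = 17.59.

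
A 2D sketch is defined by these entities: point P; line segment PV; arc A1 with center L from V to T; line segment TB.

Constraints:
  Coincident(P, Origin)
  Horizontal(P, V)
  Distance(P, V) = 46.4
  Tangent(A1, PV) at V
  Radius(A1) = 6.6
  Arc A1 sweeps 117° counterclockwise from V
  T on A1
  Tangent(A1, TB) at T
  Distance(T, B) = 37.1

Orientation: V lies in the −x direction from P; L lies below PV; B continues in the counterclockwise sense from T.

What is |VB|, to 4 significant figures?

44.04

On A1, V sits at bearing 90° from L; a 117° counterclockwise sweep puts T at bearing 207°, so T = L + 6.6·(cos 207°, sin 207°) = (-52.28, -9.596). Tangency of A1 to TB means the radius LT is perpendicular to TB, so TB runs along (−sin 207°, cos 207°); with |TB| = 37.1, B = (-35.44, -42.65). Then |VB| = |B − V| = 44.04.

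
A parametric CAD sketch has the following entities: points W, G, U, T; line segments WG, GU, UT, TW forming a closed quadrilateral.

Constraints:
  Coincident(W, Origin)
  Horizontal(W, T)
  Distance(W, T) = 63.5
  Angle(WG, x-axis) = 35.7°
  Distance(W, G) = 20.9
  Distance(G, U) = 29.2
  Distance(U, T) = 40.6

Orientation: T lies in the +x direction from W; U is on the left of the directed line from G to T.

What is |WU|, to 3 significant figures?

50.0

W is at the origin; W and T share the same y with |WT| = 63.5 and T in +x, so T = (63.5, 0). WG runs at 35.7° with |WG| = 20.9, so G = (17.0, 12.2). U is determined by |GU| = 29.2 and |UT| = 40.6 together: it lies at the intersection of circle(G, 29.2) and circle(T, 40.6). With |GT| = 48.1, the foot of the radical line on GT is 15.8 from G and the perpendicular offset is √(29.2² − 15.8²) = 24.6. Taking the left-of-GT solution: U = (38.5, 32.0).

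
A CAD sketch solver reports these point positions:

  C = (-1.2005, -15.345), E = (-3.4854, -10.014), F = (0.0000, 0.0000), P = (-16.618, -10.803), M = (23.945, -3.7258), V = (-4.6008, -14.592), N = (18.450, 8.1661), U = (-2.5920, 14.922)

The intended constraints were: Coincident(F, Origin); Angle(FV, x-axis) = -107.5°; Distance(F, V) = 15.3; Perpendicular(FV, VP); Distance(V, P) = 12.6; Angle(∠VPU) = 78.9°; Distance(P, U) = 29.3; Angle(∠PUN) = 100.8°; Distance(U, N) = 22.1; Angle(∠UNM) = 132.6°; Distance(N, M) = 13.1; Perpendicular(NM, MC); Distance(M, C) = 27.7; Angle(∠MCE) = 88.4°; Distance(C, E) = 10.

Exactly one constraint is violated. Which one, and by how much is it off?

Distance(C, E) = 10 — off by 4.20.

F = (0.00, 0.00) ✓; FV at -107.5° ✓; |FV| = 15.30 ✓; ∠(FV, VP) = 90.00° ✓; |VP| = 12.60 ✓; ∠VPU = 78.90° ✓; |PU| = 29.30 ✓; ∠PUN = 100.8° ✓; |UN| = 22.10 ✓; ∠UNM = 132.6° ✓; |NM| = 13.10 ✓; ∠(NM, MC) = 90.00° ✓; |MC| = 27.70 ✓; ∠MCE = 88.40° ✓; |CE| = 5.800 ✗.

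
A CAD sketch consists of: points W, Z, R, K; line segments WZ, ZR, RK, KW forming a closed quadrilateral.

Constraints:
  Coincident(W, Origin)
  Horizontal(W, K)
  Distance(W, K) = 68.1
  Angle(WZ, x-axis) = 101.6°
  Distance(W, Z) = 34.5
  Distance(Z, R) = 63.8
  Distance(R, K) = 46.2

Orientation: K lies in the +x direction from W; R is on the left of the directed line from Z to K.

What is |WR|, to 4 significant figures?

71.53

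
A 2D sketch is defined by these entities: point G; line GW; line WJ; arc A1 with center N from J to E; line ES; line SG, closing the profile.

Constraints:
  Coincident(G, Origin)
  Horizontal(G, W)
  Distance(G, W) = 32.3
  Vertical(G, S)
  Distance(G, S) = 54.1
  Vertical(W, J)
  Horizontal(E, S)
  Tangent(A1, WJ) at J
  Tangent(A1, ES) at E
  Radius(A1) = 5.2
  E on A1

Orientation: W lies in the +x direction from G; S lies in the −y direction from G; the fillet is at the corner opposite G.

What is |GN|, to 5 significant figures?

55.907

G is at the origin; G and W share the same y with |GW| = 32.3 and W on the +x side, so W = (32.300, 0.0000). GS is vertical with |GS| = 54.1 and S on the −y side, so S = (0.0000, -54.100). The virtual corner opposite G is at (32.300, -54.100). The tangent condition forces NJ to be normal to WJ and the tangent condition forces NE to be normal to ES, with radius 5.2, so the center N sits 5.2 in from both sides at N = (27.100, -48.900). Then |GN| = |N − G| = 55.907.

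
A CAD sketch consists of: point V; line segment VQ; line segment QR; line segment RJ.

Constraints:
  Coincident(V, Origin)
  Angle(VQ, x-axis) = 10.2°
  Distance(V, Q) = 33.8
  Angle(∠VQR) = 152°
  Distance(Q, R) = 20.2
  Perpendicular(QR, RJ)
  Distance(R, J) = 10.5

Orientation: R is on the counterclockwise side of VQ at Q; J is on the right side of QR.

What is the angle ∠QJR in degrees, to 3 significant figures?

62.5°

∠VQR = 152.0°, so QR runs at 10.2° + (180° − 152.0°) = 38.2° from the x-axis; with |QR| = 20.2, R = Q + 20.2·(cos 38.2°, sin 38.2°) = (49.1, 18.5). QR is perpendicular to RJ; with |RJ| = 10.5 on the right of QR, J = R + 10.5·(0.618, -0.786) = (55.6, 10.2). Then cos ∠QJR = JQ·JR / (|JQ||JR|), giving 62.5°.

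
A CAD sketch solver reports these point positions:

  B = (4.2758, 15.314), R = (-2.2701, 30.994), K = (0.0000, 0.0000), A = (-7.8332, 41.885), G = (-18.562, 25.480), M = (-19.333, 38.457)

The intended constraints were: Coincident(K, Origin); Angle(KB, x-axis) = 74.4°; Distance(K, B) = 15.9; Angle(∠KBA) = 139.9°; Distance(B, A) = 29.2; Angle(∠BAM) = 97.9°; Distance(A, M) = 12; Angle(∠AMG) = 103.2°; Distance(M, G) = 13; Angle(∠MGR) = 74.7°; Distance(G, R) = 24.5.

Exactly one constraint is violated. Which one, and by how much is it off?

Distance(G, R) = 24.5 — off by 7.30.

K = (0.00, 0.00) ✓; KB at 74.40° ✓; |KB| = 15.90 ✓; ∠KBA = 139.9° ✓; |BA| = 29.20 ✓; ∠BAM = 97.90° ✓; |AM| = 12.00 ✓; ∠AMG = 103.2° ✓; |MG| = 13.00 ✓; ∠MGR = 74.70° ✓; |GR| = 17.20 ✗.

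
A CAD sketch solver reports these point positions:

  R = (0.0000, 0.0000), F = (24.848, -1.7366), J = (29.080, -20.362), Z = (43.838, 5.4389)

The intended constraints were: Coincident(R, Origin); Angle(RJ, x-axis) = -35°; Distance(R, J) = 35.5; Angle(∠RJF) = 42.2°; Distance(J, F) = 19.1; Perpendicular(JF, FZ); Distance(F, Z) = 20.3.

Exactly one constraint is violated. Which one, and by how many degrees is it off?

Perpendicular(JF, FZ) — off by 7.90°.

R = (0.00, 0.00) ✓; RJ at -35.00° ✓; |RJ| = 35.50 ✓; ∠RJF = 42.20° ✓; |JF| = 19.10 ✓; ∠(JF, FZ) = 82.10° ✗; |FZ| = 20.30 ✓.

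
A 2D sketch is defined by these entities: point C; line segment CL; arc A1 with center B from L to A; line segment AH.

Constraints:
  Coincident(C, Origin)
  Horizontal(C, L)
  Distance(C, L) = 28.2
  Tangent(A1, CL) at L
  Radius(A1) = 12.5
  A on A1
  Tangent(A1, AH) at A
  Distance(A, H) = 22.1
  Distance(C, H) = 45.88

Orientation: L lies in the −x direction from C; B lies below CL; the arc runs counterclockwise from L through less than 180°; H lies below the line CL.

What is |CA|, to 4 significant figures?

43.20

C is at the origin; CL is horizontal with |CL| = 28.2 and L on the −x side, so L = (-28.20, 0.000). The tangent condition forces BL to be normal to CL, so B = L + (0, -12.5) = (-28.20, -12.50). Since BA ⟂ AH (tangency), |BH| = √(12.5² + 22.1²) = 25.39 regardless of where A sits on A1. So H lies on both circle(C, 45.88) and circle(B, 25.39); the below-CL intersection is H = (-26.01, -37.80). A is the foot of the tangent from H: A = (-38.51, -19.57).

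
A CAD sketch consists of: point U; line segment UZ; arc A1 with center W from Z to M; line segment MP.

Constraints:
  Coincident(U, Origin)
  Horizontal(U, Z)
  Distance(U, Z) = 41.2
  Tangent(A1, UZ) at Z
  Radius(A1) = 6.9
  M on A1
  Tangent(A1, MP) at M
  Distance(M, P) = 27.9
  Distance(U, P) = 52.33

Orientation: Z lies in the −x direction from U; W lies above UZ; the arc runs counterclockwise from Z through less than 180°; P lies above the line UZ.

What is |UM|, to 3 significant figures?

35.3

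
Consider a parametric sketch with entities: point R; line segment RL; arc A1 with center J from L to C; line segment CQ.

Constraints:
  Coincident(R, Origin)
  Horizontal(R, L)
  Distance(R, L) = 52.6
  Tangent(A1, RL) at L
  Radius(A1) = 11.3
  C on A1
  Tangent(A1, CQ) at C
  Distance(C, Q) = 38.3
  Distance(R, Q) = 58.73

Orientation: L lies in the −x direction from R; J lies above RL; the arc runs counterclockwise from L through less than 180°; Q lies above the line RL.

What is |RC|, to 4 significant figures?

42.51

R is at the origin; R and L share the same y with |RL| = 52.6 and L on the −x side, so L = (-52.60, 0.000). A1 meets RL tangentially, so JL is at right angles to RL, so J = L + (0, 11.3) = (-52.60, 11.30). Since JC ⟂ CQ (tangency), |JQ| = √(11.3² + 38.3²) = 39.93 regardless of where C sits on A1. So Q lies on both circle(R, 58.73) and circle(J, 39.93); the above-RL intersection is Q = (-35.01, 47.15). C is the foot of the tangent from Q: C = (-41.46, 9.398).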